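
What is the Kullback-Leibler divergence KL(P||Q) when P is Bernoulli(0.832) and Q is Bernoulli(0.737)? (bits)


KL = p*log2(p/q) + (1-p)*log2((1-p)/(1-q)) = 0.832*log2(0.832/0.737) + 0.168*log2(0.168/0.263) = 0.0369

0.0369 bits


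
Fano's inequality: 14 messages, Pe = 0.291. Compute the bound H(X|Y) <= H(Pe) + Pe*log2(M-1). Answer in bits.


H(Pe) = -Pe*log2(Pe) - (1-Pe)*log2(1-Pe) = -0.291*log2(0.291) - 0.709*log2(0.709) = 0.518245 + 0.351765 = 0.87. Pe*log2(M-1) = 0.291*log2(13) = 1.076828. Bound = H(Pe) + Pe*log2(M-1) = 0.518245 + 0.351765 + 1.076828 = 1.9468

1.9468 bits


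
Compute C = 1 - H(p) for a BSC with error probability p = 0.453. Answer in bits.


H(p) = -p*log2(p) - (1-p)*log2(1-p) = -0.453*log2(0.453) - 0.547*log2(0.547) = 0.517515 + 0.476102 = 0.9936. C = 1 - H(p) = 1 - 0.9936 = 0.0064

0.0064 bits


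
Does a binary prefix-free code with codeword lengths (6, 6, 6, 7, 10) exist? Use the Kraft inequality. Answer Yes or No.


Kraft sum = sum(2^(-l_i)) = 0.0557, need <= 1. Result: satisfied (a binary prefix-free code with these lengths exists)

Yes


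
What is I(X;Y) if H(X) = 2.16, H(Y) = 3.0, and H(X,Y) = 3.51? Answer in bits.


I(X;Y) = H(X) + H(Y) - H(X,Y) = 2.16 + 3.0 - 3.51 = 1.65

1.65 bits


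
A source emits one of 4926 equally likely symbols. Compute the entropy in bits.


H = log2(n) = log2(4926) = 12.2662

12.2662 bits


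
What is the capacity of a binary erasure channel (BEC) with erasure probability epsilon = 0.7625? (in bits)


C = 1 - epsilon = 1 - 0.7625 = 0.2375

0.2375 bits


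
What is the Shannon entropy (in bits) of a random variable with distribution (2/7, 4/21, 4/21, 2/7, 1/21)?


H = -sum(p_i * log2(p_i)). Terms: -(2/7)*log2(2/7) = 0.516387; -(4/21)*log2(4/21) = 0.455680; -(4/21)*log2(4/21) = 0.455680; -(2/7)*log2(2/7) = 0.516387; -(1/21)*log2(1/21) = 0.209158. H = 0.516387 + 0.455680 + 0.455680 + 0.516387 + 0.209158 = 2.1533

2.1533 bits


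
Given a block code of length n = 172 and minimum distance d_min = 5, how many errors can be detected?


Detection capability = d_min - 1 = 5 - 1 = 4

4 errors


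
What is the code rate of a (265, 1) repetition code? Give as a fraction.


Rate = k/n = 1/265

1/265


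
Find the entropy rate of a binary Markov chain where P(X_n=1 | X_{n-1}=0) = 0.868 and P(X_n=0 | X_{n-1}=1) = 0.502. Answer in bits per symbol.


Stationary distribution: pi_0 = p10/(p01+p10) = 0.3664, pi_1 = 0.6336. Entropy rate H' = pi_0*H(p01) + pi_1*H(p10) = 0.3664*0.5629 + 0.6336*1.0 = 0.8398

0.8398 bits/symbol


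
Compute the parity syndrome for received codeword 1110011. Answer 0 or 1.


Syndrome = XOR of all bits = 1 XOR 1 XOR 1 XOR 0 XOR 0 XOR 1 XOR 1 = 1

1


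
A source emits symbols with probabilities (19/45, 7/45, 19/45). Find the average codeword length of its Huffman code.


Huffman construction (repeatedly merge the two least-probable nodes; each merge adds 1 bit to every symbol beneath it): 7/45 + 19/45 = 26/45; 19/45 + 26/45 = 1. Resulting codeword lengths (in the order the probabilities were given): (2, 2, 1). L_avg = sum(p_i * l_i) = 19/45*2 + 7/45*2 + 19/45*1 = 71/45 = 1.5778

1.5778 bits


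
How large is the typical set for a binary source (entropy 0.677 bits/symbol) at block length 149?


log2|A_typical| = nH = 149 * 0.677 = 100.873, so |A_typical| ~ 2^100.873 = 2.322e+30

2.322e+30


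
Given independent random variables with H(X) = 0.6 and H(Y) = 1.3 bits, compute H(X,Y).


For independent variables, H(X,Y) = H(X) + H(Y) = 0.6 + 1.3 = 1.9

1.9 bits


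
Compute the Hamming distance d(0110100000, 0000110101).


Count differing positions: . ^ ^ . . ^ . ^ . ^ = 5 differences

5


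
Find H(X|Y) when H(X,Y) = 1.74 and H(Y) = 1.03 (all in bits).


H(X|Y) = H(X,Y) - H(Y) = 1.74 - 1.03 = 0.71

0.71 bits


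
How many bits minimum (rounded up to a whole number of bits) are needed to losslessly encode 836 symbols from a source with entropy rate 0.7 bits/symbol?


Minimum bits >= n * H = 836 * 0.7 = 585.2, rounded up to a whole number of bits = 586

586 bits


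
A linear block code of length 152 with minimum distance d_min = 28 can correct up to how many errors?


Correction capability = floor((d-1)/2) = floor((28-1)/2) = 13

13 errors


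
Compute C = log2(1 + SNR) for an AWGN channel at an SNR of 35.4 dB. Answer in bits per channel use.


SNR_linear = 10^(35.4/10) = 3467.3685; C = log2(1 + SNR_linear) = log2(1 + 3467.3685) = 11.76

11.76 bits/channel use


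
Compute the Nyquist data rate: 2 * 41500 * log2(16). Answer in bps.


Rate = 2 * B * log2(M) = 2 * 41500 * 4.0 = 332000.0

332000.0 bps


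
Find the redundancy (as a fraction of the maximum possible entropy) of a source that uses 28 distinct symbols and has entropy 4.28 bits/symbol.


H_max = log2(K) = log2(28) = 4.8074 bits/symbol. Redundancy = 1 - H/H_max = 1 - 4.28/4.8074 = 1 - 0.8903 = 0.1097

0.1097


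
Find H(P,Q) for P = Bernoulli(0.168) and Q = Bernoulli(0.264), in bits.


H(P,Q) = -p*log2(q) - (1-p)*log2(1-q). -0.168*log2(0.264) = 0.322794; -0.832*log2(0.736) = 0.367929. H(P,Q) = 0.322794 + 0.367929 = 0.6907

0.6907 bits


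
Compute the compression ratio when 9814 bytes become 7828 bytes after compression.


Ratio = original / compressed = 9814 / 7828 = 1.2537

1.2537


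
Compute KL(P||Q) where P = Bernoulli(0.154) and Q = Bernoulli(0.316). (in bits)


KL = p*log2(p/q) + (1-p)*log2((1-p)/(1-q)) = 0.154*log2(0.154/0.316) + 0.846*log2(0.846/0.684) = 0.0997

0.0997 bits


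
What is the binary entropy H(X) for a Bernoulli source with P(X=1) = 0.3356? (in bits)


H = -p*log2(p) - (1-p)*log2(1-p). -0.3356*log2(0.3356) = 0.528632; -0.6644*log2(0.6644) = 0.391914. H = 0.528632 + 0.391914 = 0.9205

0.9205 bits


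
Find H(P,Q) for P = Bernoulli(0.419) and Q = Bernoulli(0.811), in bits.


H(P,Q) = -p*log2(q) - (1-p)*log2(1-q). -0.419*log2(0.811) = 0.126633; -0.581*log2(0.189) = 1.396458. H(P,Q) = 0.126633 + 1.396458 = 1.5231

1.5231 bits


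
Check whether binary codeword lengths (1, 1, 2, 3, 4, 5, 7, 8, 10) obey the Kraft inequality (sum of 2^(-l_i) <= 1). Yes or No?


Kraft sum = sum(2^(-l_i)) = 1.4814, need <= 1. Result: violated (a binary prefix-free code with these lengths cannot exist)

No


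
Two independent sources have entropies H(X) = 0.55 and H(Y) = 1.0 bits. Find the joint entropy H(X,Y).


For independent variables, H(X,Y) = H(X) + H(Y) = 0.55 + 1.0 = 1.55

1.55 bits


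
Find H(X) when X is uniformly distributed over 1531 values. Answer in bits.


H = log2(n) = log2(1531) = 10.5803

10.5803 bits


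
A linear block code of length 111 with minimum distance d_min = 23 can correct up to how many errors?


Correction capability = floor((d-1)/2) = floor((23-1)/2) = 11

11 errors


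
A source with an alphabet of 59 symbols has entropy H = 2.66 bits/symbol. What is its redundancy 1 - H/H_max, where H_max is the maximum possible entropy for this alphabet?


H_max = log2(K) = log2(59) = 5.8826 bits/symbol. Redundancy = 1 - H/H_max = 1 - 2.66/5.8826 = 1 - 0.4522 = 0.5478

0.5478


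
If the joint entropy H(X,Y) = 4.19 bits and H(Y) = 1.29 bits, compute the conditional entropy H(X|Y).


H(X|Y) = H(X,Y) - H(Y) = 4.19 - 1.29 = 2.9

2.9 bits


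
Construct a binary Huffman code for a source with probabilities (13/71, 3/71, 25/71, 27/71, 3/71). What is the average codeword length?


Huffman construction (repeatedly merge the two least-probable nodes; each merge adds 1 bit to every symbol beneath it): 3/71 + 3/71 = 6/71; 6/71 + 13/71 = 19/71; 19/71 + 25/71 = 44/71; 27/71 + 44/71 = 1. Resulting codeword lengths (in the order the probabilities were given): (3, 4, 2, 1, 4). L_avg = sum(p_i * l_i) = 13/71*3 + 3/71*4 + 25/71*2 + 27/71*1 + 3/71*4 = 140/71 = 1.9718

1.9718 bits


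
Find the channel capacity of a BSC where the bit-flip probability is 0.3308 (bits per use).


H(p) = -p*log2(p) - (1-p)*log2(1-p) = -0.3308*log2(0.3308) - 0.6692*log2(0.6692) = 0.527946 + 0.387795 = 0.9157. C = 1 - H(p) = 1 - 0.9157 = 0.0843

0.0843 bits


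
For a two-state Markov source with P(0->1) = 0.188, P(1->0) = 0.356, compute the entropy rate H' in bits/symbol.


Stationary distribution: pi_0 = p10/(p01+p10) = 0.6544, pi_1 = 0.3456. Entropy rate H' = pi_0*H(p01) + pi_1*H(p10) = 0.6544*0.6973 + 0.3456*0.9393 = 0.7809

0.7809 bits/symbol


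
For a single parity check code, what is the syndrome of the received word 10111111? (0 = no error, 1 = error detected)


Syndrome = XOR of all bits = 1 XOR 0 XOR 1 XOR 1 XOR 1 XOR 1 XOR 1 XOR 1 = 1

1


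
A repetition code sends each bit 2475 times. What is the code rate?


Rate = k/n = 1/2475

1/2475


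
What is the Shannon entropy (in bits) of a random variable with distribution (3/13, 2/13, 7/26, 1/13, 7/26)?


H = -sum(p_i * log2(p_i)). Terms: -(3/13)*log2(3/13) = 0.488187; -(2/13)*log2(2/13) = 0.415452; -(7/26)*log2(7/26) = 0.509677; -(1/13)*log2(1/13) = 0.284649; -(7/26)*log2(7/26) = 0.509677. H = 0.488187 + 0.415452 + 0.509677 + 0.284649 + 0.509677 = 2.2076

2.2076 bits


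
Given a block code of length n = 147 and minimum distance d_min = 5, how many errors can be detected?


Detection capability = d_min - 1 = 5 - 1 = 4

4 errors


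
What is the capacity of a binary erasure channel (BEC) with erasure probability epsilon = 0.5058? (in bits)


C = 1 - epsilon = 1 - 0.5058 = 0.4942

0.4942 bits


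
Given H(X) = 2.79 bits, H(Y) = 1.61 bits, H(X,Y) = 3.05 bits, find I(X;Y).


I(X;Y) = H(X) + H(Y) - H(X,Y) = 2.79 + 1.61 - 3.05 = 1.35

1.35 bits


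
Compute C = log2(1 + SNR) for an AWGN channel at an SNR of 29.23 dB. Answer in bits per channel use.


SNR_linear = 10^(29.23/10) = 837.5293; C = log2(1 + SNR_linear) = log2(1 + 837.5293) = 9.7117

9.7117 bits/channel use


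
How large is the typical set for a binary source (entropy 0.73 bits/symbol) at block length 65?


log2|A_typical| = nH = 65 * 0.73 = 47.45, so |A_typical| ~ 2^47.45 = 1.923e+14

1.923e+14


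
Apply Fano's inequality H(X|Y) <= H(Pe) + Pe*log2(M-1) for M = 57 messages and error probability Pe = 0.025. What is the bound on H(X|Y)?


H(Pe) = -Pe*log2(Pe) - (1-Pe)*log2(1-Pe) = -0.025*log2(0.025) - 0.975*log2(0.975) = 0.133048 + 0.035613 = 0.1687. Pe*log2(M-1) = 0.025*log2(56) = 0.145184. Bound = H(Pe) + Pe*log2(M-1) = 0.133048 + 0.035613 + 0.145184 = 0.3138

0.3138 bits


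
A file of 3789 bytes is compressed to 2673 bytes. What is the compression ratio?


Ratio = original / compressed = 3789 / 2673 = 1.4175

1.4175


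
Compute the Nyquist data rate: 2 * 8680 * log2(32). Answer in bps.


Rate = 2 * B * log2(M) = 2 * 8680 * 5.0 = 86800.0

86800.0 bps


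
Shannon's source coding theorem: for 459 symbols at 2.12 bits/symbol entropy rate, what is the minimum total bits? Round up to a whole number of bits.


Minimum bits >= n * H = 459 * 2.12 = 973.08, rounded up to a whole number of bits = 974

974 bits


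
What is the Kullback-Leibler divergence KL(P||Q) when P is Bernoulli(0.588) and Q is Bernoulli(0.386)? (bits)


KL = p*log2(p/q) + (1-p)*log2((1-p)/(1-q)) = 0.588*log2(0.588/0.386) + 0.412*log2(0.412/0.614) = 0.1199

0.1199 bits


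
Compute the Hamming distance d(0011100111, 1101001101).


Count differing positions: ^ ^ ^ . ^ . ^ . ^ . = 6 differences

6


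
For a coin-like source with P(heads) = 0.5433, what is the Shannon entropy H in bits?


H = -p*log2(p) - (1-p)*log2(1-p). -0.5433*log2(0.5433) = 0.478201; -0.4567*log2(0.4567) = 0.516382. H = 0.478201 + 0.516382 = 0.9946

0.9946 bits


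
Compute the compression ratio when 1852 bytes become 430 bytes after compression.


Ratio = original / compressed = 1852 / 430 = 4.307

4.307


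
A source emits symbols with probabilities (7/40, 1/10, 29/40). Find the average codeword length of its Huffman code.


Huffman construction (repeatedly merge the two least-probable nodes; each merge adds 1 bit to every symbol beneath it): 1/10 + 7/40 = 11/40; 11/40 + 29/40 = 1. Resulting codeword lengths (in the order the probabilities were given): (2, 2, 1). L_avg = sum(p_i * l_i) = 7/40*2 + 1/10*2 + 29/40*1 = 51/40 = 1.275

1.275 bits


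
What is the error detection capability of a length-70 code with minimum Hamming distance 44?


Detection capability = d_min - 1 = 44 - 1 = 43

43 errors


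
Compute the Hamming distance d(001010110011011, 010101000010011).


Count differing positions: . ^ ^ ^ ^ ^ ^ ^ . . . ^ . . . = 8 differences

8


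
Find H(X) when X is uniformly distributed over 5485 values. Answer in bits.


H = log2(n) = log2(5485) = 12.4213

12.4213 bits


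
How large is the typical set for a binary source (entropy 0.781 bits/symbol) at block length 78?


log2|A_typical| = nH = 78 * 0.781 = 60.918, so |A_typical| ~ 2^60.918 = 2.178e+18

2.178e+18


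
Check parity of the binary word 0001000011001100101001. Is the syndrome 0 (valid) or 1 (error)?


Syndrome = XOR of all bits = 0 XOR 0 XOR 0 XOR 1 XOR 0 XOR 0 XOR 0 XOR 0 XOR 1 XOR 1 XOR 0 XOR 0 XOR 1 XOR 1 XOR 0 XOR 0 XOR 1 XOR 0 XOR 1 XOR 0 XOR 0 XOR 1 = 0

0


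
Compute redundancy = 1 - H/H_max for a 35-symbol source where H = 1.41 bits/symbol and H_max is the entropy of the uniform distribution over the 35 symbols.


H_max = log2(K) = log2(35) = 5.1293 bits/symbol. Redundancy = 1 - H/H_max = 1 - 1.41/5.1293 = 1 - 0.2749 = 0.7251

0.7251


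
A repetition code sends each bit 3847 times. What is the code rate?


Rate = k/n = 1/3847

1/3847


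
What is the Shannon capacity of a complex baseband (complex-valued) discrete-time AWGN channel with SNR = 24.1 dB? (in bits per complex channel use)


SNR_linear = 10^(24.1/10) = 257.0396; C = log2(1 + SNR_linear) = log2(1 + 257.0396) = 8.0114

8.0114 bits/channel use


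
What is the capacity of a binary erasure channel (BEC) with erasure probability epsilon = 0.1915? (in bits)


C = 1 - epsilon = 1 - 0.1915 = 0.8085

0.8085 bits


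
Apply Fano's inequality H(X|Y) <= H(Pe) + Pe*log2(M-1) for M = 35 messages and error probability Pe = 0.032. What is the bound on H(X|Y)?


H(Pe) = -Pe*log2(Pe) - (1-Pe)*log2(1-Pe) = -0.032*log2(0.032) - 0.968*log2(0.968) = 0.158905 + 0.045420 = 0.2043. Pe*log2(M-1) = 0.032*log2(34) = 0.162799. Bound = H(Pe) + Pe*log2(M-1) = 0.158905 + 0.045420 + 0.162799 = 0.3671

0.3671 bits


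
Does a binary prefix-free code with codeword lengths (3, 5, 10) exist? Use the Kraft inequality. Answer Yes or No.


Kraft sum = sum(2^(-l_i)) = 0.1572, need <= 1. Result: satisfied (a binary prefix-free code with these lengths exists)

Yes


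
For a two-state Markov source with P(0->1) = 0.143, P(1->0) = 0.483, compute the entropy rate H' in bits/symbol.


Stationary distribution: pi_0 = p10/(p01+p10) = 0.7716, pi_1 = 0.2284. Entropy rate H' = pi_0*H(p01) + pi_1*H(p10) = 0.7716*0.592 + 0.2284*0.9992 = 0.685

0.685 bits/symbol


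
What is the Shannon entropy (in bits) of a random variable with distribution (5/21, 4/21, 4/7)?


H = -sum(p_i * log2(p_i)). Terms: -(5/21)*log2(5/21) = 0.492950; -(4/21)*log2(4/21) = 0.455680; -(4/7)*log2(4/7) = 0.461346. H = 0.492950 + 0.455680 + 0.461346 = 1.41

1.41 bits


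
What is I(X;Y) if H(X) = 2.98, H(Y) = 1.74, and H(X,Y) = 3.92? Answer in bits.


I(X;Y) = H(X) + H(Y) - H(X,Y) = 2.98 + 1.74 - 3.92 = 0.8

0.8 bits


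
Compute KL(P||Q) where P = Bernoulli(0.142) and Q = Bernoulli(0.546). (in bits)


KL = p*log2(p/q) + (1-p)*log2((1-p)/(1-q)) = 0.142*log2(0.142/0.546) + 0.858*log2(0.858/0.454) = 0.512

0.512 bits


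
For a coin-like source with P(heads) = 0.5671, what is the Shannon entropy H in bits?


H = -p*log2(p) - (1-p)*log2(1-p). -0.5671*log2(0.5671) = 0.464072; -0.4329*log2(0.4329) = 0.522897. H = 0.464072 + 0.522897 = 0.987

0.987 bits


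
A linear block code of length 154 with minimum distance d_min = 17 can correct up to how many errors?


Correction capability = floor((d-1)/2) = floor((17-1)/2) = 8

8 errors


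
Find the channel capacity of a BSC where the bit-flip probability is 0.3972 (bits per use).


H(p) = -p*log2(p) - (1-p)*log2(1-p) = -0.3972*log2(0.3972) - 0.6028*log2(0.6028) = 0.529095 + 0.440194 = 0.9693. C = 1 - H(p) = 1 - 0.9693 = 0.0307

0.0307 bits


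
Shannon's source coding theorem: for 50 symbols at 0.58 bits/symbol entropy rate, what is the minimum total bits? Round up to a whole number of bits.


Minimum bits >= n * H = 50 * 0.58 = 29.0, rounded up to a whole number of bits = 29

29 bits


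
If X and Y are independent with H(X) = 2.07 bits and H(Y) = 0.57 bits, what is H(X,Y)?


For independent variables, H(X,Y) = H(X) + H(Y) = 2.07 + 0.57 = 2.64

2.64 bits


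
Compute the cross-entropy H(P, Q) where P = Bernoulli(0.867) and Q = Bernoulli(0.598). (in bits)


H(P,Q) = -p*log2(q) - (1-p)*log2(1-q). -0.867*log2(0.598) = 0.643126; -0.133*log2(0.402) = 0.174859. H(P,Q) = 0.643126 + 0.174859 = 0.818

0.818 bits


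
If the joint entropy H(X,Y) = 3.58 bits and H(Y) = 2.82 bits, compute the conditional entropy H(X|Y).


H(X|Y) = H(X,Y) - H(Y) = 3.58 - 2.82 = 0.76

0.76 bits


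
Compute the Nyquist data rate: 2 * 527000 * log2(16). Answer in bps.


Rate = 2 * B * log2(M) = 2 * 527000 * 4.0 = 4216000.0

4216000.0 bps


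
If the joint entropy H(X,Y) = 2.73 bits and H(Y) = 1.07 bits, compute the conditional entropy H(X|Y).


H(X|Y) = H(X,Y) - H(Y) = 2.73 - 1.07 = 1.66

1.66 bits


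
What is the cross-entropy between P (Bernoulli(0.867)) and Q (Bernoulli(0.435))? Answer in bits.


H(P,Q) = -p*log2(q) - (1-p)*log2(1-q). -0.867*log2(0.435) = 1.041191; -0.133*log2(0.565) = 0.109549. H(P,Q) = 1.041191 + 0.109549 = 1.1507

1.1507 bits


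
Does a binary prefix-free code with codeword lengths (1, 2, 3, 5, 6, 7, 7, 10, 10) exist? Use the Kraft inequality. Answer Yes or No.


Kraft sum = sum(2^(-l_i)) = 0.9395, need <= 1. Result: satisfied (a binary prefix-free code with these lengths exists)

Yes


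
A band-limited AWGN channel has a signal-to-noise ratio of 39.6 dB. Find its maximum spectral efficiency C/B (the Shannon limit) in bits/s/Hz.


SNR_linear = 10^(39.6/10) = 9120.1084; C/B = log2(1 + SNR_linear) = log2(1 + 9120.1084) = 13.155

13.155 bits/s/Hz


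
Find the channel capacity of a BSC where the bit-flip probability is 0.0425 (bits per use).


H(p) = -p*log2(p) - (1-p)*log2(1-p) = -0.0425*log2(0.0425) - 0.9575*log2(0.9575) = 0.193647 + 0.059993 = 0.2536. C = 1 - H(p) = 1 - 0.2536 = 0.7464

0.7464 bits


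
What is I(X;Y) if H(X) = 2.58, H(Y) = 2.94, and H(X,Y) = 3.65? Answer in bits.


I(X;Y) = H(X) + H(Y) - H(X,Y) = 2.58 + 2.94 - 3.65 = 1.87

1.87 bits


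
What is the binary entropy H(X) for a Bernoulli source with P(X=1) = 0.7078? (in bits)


H = -p*log2(p) - (1-p)*log2(1-p). -0.7078*log2(0.7078) = 0.352899; -0.2922*log2(0.2922) = 0.518647. H = 0.352899 + 0.518647 = 0.8715

0.8715 bits


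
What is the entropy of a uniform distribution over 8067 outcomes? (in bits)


H = log2(n) = log2(8067) = 12.9778

12.9778 bits


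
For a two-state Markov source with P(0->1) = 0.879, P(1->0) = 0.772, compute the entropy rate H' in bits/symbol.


Stationary distribution: pi_0 = p10/(p01+p10) = 0.4676, pi_1 = 0.5324. Entropy rate H' = pi_0*H(p01) + pi_1*H(p10) = 0.4676*0.5322 + 0.5324*0.7745 = 0.6612

0.6612 bits/symbol


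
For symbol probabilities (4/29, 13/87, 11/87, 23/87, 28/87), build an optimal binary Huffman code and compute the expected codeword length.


Huffman construction (repeatedly merge the two least-probable nodes; each merge adds 1 bit to every symbol beneath it): 11/87 + 4/29 = 23/87; 13/87 + 23/87 = 12/29; 23/87 + 28/87 = 17/29; 12/29 + 17/29 = 1. Resulting codeword lengths (in the order the probabilities were given): (3, 2, 3, 2, 2). L_avg = sum(p_i * l_i) = 4/29*3 + 13/87*2 + 11/87*3 + 23/87*2 + 28/87*2 = 197/87 = 2.2644

2.2644 bits


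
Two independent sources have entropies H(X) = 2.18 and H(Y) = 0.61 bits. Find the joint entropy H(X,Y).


For independent variables, H(X,Y) = H(X) + H(Y) = 2.18 + 0.61 = 2.79

2.79 bits


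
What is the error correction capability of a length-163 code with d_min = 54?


Correction capability = floor((d-1)/2) = floor((54-1)/2) = 26

26 errors


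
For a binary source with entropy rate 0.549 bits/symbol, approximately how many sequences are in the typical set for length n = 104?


log2|A_typical| = nH = 104 * 0.549 = 57.096, so |A_typical| ~ 2^57.096 = 1.540e+17

1.540e+17


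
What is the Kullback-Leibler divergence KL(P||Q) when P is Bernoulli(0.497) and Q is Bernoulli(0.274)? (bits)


KL = p*log2(p/q) + (1-p)*log2((1-p)/(1-q)) = 0.497*log2(0.497/0.274) + 0.503*log2(0.503/0.726) = 0.1607

0.1607 bits


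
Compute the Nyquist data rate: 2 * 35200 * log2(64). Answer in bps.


Rate = 2 * B * log2(M) = 2 * 35200 * 6.0 = 422400.0

422400.0 bps


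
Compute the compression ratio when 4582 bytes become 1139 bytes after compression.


Ratio = original / compressed = 4582 / 1139 = 4.0228

4.0228


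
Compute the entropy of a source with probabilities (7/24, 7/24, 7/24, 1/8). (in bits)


H = -sum(p_i * log2(p_i)). Terms: -(7/24)*log2(7/24) = 0.518469; -(7/24)*log2(7/24) = 0.518469; -(7/24)*log2(7/24) = 0.518469; -(1/8)*log2(1/8) = 0.375000. H = 0.518469 + 0.518469 + 0.518469 + 0.375000 = 1.9304

1.9304 bits


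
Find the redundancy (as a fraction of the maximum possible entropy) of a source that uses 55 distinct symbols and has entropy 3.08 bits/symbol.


H_max = log2(K) = log2(55) = 5.7814 bits/symbol. Redundancy = 1 - H/H_max = 1 - 3.08/5.7814 = 1 - 0.5327 = 0.4673

0.4673


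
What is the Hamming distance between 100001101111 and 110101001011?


Count differing positions: . ^ . ^ . . ^ . . ^ . . = 4 differences

4


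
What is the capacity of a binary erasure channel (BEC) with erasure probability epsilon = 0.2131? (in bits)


C = 1 - epsilon = 1 - 0.2131 = 0.7869

0.7869 bits


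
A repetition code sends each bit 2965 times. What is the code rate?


Rate = k/n = 1/2965

1/2965


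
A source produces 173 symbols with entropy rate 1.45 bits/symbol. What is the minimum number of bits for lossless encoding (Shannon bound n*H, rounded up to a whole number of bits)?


Minimum bits >= n * H = 173 * 1.45 = 250.85, rounded up to a whole number of bits = 251

251 bits


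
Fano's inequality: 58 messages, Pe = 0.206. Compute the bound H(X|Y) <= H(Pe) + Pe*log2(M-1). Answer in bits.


H(Pe) = -Pe*log2(Pe) - (1-Pe)*log2(1-Pe) = -0.206*log2(0.206) - 0.794*log2(0.794) = 0.469532 + 0.264235 = 0.7338. Pe*log2(M-1) = 0.206*log2(57) = 1.201575. Bound = H(Pe) + Pe*log2(M-1) = 0.469532 + 0.264235 + 1.201575 = 1.9353

1.9353 bits


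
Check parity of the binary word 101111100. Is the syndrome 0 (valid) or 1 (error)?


Syndrome = XOR of all bits = 1 XOR 0 XOR 1 XOR 1 XOR 1 XOR 1 XOR 1 XOR 0 XOR 0 = 0

0


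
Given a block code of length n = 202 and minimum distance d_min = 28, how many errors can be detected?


Detection capability = d_min - 1 = 28 - 1 = 27

27 errors


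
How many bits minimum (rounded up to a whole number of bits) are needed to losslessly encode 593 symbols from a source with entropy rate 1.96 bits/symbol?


Minimum bits >= n * H = 593 * 1.96 = 1162.28, rounded up to a whole number of bits = 1163

1163 bits


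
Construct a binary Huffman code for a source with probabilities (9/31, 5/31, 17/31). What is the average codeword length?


Huffman construction (repeatedly merge the two least-probable nodes; each merge adds 1 bit to every symbol beneath it): 5/31 + 9/31 = 14/31; 14/31 + 17/31 = 1. Resulting codeword lengths (in the order the probabilities were given): (2, 2, 1). L_avg = sum(p_i * l_i) = 9/31*2 + 5/31*2 + 17/31*1 = 45/31 = 1.4516

1.4516 bits


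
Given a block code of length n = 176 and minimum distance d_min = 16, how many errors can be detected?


Detection capability = d_min - 1 = 16 - 1 = 15

15 errors


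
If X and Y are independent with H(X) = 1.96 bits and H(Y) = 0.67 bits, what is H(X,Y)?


For independent variables, H(X,Y) = H(X) + H(Y) = 1.96 + 0.67 = 2.63

2.63 bits


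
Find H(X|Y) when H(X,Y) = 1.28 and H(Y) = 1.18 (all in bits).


H(X|Y) = H(X,Y) - H(Y) = 1.28 - 1.18 = 0.1

0.1 bits


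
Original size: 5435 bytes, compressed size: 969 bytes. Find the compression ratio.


Ratio = original / compressed = 5435 / 969 = 5.6089

5.6089


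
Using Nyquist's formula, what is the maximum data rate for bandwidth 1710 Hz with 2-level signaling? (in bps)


Rate = 2 * B * log2(M) = 2 * 1710 * 1.0 = 3420.0

3420.0 bps


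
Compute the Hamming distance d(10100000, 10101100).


Count differing positions: . . . . ^ ^ . . = 2 differences

2


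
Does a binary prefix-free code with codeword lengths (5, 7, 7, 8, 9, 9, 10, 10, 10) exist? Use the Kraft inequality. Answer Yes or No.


Kraft sum = sum(2^(-l_i)) = 0.0576, need <= 1. Result: satisfied (a binary prefix-free code with these lengths exists)

Yes


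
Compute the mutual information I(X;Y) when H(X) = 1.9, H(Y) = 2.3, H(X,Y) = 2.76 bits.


I(X;Y) = H(X) + H(Y) - H(X,Y) = 1.9 + 2.3 - 2.76 = 1.44

1.44 bits


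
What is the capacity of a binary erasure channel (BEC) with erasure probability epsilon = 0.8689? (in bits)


C = 1 - epsilon = 1 - 0.8689 = 0.1311

0.1311 bits


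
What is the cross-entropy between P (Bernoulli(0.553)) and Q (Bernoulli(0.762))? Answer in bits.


H(P,Q) = -p*log2(q) - (1-p)*log2(1-q). -0.553*log2(0.762) = 0.216852; -0.447*log2(0.238) = 0.925722. H(P,Q) = 0.216852 + 0.925722 = 1.1426

1.1426 bits


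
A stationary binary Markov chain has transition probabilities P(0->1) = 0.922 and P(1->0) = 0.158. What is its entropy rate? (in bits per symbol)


Stationary distribution: pi_0 = p10/(p01+p10) = 0.1463, pi_1 = 0.8537. Entropy rate H' = pi_0*H(p01) + pi_1*H(p10) = 0.1463*0.3951 + 0.8537*0.6295 = 0.5952

0.5952 bits/symbol


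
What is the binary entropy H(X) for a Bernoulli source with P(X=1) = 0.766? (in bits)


H = -p*log2(p) - (1-p)*log2(1-p). -0.766*log2(0.766) = 0.294591; -0.234*log2(0.234) = 0.490328. H = 0.294591 + 0.490328 = 0.7849

0.7849 bits


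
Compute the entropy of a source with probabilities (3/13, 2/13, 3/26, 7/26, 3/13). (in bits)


H = -sum(p_i * log2(p_i)). Terms: -(3/13)*log2(3/13) = 0.488187; -(2/13)*log2(2/13) = 0.415452; -(3/26)*log2(3/26) = 0.359478; -(7/26)*log2(7/26) = 0.509677; -(3/13)*log2(3/13) = 0.488187. H = 0.488187 + 0.415452 + 0.359478 + 0.509677 + 0.488187 = 2.261

2.261 bits


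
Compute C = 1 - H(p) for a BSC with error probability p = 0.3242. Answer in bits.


H(p) = -p*log2(p) - (1-p)*log2(1-p) = -0.3242*log2(0.3242) - 0.6758*log2(0.6758) = 0.526839 + 0.382051 = 0.9089. C = 1 - H(p) = 1 - 0.9089 = 0.0911

0.0911 bits


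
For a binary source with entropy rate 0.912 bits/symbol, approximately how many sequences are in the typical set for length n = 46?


log2|A_typical| = nH = 46 * 0.912 = 41.952, so |A_typical| ~ 2^41.952 = 4.254e+12

4.254e+12


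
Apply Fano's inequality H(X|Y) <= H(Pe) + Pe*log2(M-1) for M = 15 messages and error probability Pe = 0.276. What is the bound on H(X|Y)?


H(Pe) = -Pe*log2(Pe) - (1-Pe)*log2(1-Pe) = -0.276*log2(0.276) - 0.724*log2(0.724) = 0.512604 + 0.337339 = 0.8499. Pe*log2(M-1) = 0.276*log2(14) = 1.050830. Bound = H(Pe) + Pe*log2(M-1) = 0.512604 + 0.337339 + 1.050830 = 1.9008

1.9008 bits


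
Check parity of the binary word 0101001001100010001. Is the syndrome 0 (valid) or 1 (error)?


Syndrome = XOR of all bits = 0 XOR 1 XOR 0 XOR 1 XOR 0 XOR 0 XOR 1 XOR 0 XOR 0 XOR 1 XOR 1 XOR 0 XOR 0 XOR 0 XOR 1 XOR 0 XOR 0 XOR 0 XOR 1 = 1

1


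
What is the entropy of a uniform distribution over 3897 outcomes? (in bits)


H = log2(n) = log2(3897) = 11.9281

11.9281 bits


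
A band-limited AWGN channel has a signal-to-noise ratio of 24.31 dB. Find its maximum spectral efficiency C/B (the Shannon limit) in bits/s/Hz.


SNR_linear = 10^(24.31/10) = 269.7739; C/B = log2(1 + SNR_linear) = log2(1 + 269.7739) = 8.0809

8.0809 bits/s/Hz


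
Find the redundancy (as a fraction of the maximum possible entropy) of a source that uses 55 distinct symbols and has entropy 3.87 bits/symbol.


H_max = log2(K) = log2(55) = 5.7814 bits/symbol. Redundancy = 1 - H/H_max = 1 - 3.87/5.7814 = 1 - 0.6694 = 0.3306

0.3306


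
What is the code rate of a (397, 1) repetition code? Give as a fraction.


Rate = k/n = 1/397

1/397


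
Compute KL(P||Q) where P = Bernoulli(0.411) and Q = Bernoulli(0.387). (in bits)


KL = p*log2(p/q) + (1-p)*log2((1-p)/(1-q)) = 0.411*log2(0.411/0.387) + 0.589*log2(0.589/0.613) = 0.0017

0.0017 bits


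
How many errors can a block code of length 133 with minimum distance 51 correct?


Correction capability = floor((d-1)/2) = floor((51-1)/2) = 25

25 errors


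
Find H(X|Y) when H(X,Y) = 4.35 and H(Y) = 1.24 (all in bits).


H(X|Y) = H(X,Y) - H(Y) = 4.35 - 1.24 = 3.11

3.11 bits


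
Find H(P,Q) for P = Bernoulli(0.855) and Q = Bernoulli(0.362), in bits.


H(P,Q) = -p*log2(q) - (1-p)*log2(1-q). -0.855*log2(0.362) = 1.253377; -0.145*log2(0.638) = 0.094014. H(P,Q) = 1.253377 + 0.094014 = 1.3474

1.3474 bits


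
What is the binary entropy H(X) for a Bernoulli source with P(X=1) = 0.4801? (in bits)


H = -p*log2(p) - (1-p)*log2(1-p). -0.4801*log2(0.4801) = 0.508231; -0.5199*log2(0.5199) = 0.490626. H = 0.508231 + 0.490626 = 0.9989

0.9989 bits


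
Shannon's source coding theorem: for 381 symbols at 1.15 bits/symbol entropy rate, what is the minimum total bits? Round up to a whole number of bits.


Minimum bits >= n * H = 381 * 1.15 = 438.15, rounded up to a whole number of bits = 439

439 bits


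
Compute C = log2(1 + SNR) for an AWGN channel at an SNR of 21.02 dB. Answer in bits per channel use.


SNR_linear = 10^(21.02/10) = 126.4736; C = log2(1 + SNR_linear) = log2(1 + 126.4736) = 6.9941

6.9941 bits/channel use


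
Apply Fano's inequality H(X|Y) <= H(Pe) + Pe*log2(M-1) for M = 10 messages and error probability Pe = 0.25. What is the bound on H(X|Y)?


H(Pe) = -Pe*log2(Pe) - (1-Pe)*log2(1-Pe) = -0.25*log2(0.25) - 0.75*log2(0.75) = 0.500000 + 0.311278 = 0.8113. Pe*log2(M-1) = 0.25*log2(9) = 0.792481. Bound = H(Pe) + Pe*log2(M-1) = 0.500000 + 0.311278 + 0.792481 = 1.6038

1.6038 bits


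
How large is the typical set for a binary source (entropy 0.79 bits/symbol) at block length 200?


log2|A_typical| = nH = 200 * 0.79 = 158.0, so |A_typical| ~ 2^158.0 = 3.654e+47

3.654e+47


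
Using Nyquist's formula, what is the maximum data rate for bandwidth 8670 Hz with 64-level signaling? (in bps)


Rate = 2 * B * log2(M) = 2 * 8670 * 6.0 = 104040.0

104040.0 bps


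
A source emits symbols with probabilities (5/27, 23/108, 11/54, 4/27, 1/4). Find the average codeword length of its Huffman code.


Huffman construction (repeatedly merge the two least-probable nodes; each merge adds 1 bit to every symbol beneath it): 4/27 + 5/27 = 1/3; 11/54 + 23/108 = 5/12; 1/4 + 1/3 = 7/12; 5/12 + 7/12 = 1. Resulting codeword lengths (in the order the probabilities were given): (3, 2, 2, 3, 2). L_avg = sum(p_i * l_i) = 5/27*3 + 23/108*2 + 11/54*2 + 4/27*3 + 1/4*2 = 7/3 = 2.3333

2.3333 bits


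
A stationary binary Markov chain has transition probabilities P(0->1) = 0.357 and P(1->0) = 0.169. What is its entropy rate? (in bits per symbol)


Stationary distribution: pi_0 = p10/(p01+p10) = 0.3213, pi_1 = 0.6787. Entropy rate H' = pi_0*H(p01) + pi_1*H(p10) = 0.3213*0.9402 + 0.6787*0.6554 = 0.7469

0.7469 bits/symbol


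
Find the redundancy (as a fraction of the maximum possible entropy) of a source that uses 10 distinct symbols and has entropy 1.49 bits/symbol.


H_max = log2(K) = log2(10) = 3.3219 bits/symbol. Redundancy = 1 - H/H_max = 1 - 1.49/3.3219 = 1 - 0.4485 = 0.5515

0.5515


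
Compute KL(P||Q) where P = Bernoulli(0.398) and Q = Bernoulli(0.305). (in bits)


KL = p*log2(p/q) + (1-p)*log2((1-p)/(1-q)) = 0.398*log2(0.398/0.305) + 0.602*log2(0.602/0.695) = 0.0281

0.0281 bits


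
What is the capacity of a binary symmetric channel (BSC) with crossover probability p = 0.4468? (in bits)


H(p) = -p*log2(p) - (1-p)*log2(1-p) = -0.4468*log2(0.4468) - 0.5532*log2(0.5532) = 0.519315 + 0.472503 = 0.9918. C = 1 - H(p) = 1 - 0.9918 = 0.0082

0.0082 bits


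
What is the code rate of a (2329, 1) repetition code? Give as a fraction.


Rate = k/n = 1/2329

1/2329


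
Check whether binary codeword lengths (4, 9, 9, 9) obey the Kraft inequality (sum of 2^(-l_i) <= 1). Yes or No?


Kraft sum = sum(2^(-l_i)) = 0.0684, need <= 1. Result: satisfied (a binary prefix-free code with these lengths exists)

Yes


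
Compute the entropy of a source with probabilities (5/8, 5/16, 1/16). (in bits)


H = -sum(p_i * log2(p_i)). Terms: -(5/8)*log2(5/8) = 0.423795; -(5/16)*log2(5/16) = 0.524397; -(1/16)*log2(1/16) = 0.250000. H = 0.423795 + 0.524397 + 0.250000 = 1.1982

1.1982 bits


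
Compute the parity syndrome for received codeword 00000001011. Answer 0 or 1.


Syndrome = XOR of all bits = 0 XOR 0 XOR 0 XOR 0 XOR 0 XOR 0 XOR 0 XOR 1 XOR 0 XOR 1 XOR 1 = 1

1


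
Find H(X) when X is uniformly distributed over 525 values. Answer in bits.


H = log2(n) = log2(525) = 9.0362

9.0362 bits


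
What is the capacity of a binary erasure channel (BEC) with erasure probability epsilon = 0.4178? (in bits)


C = 1 - epsilon = 1 - 0.4178 = 0.5822

0.5822 bits


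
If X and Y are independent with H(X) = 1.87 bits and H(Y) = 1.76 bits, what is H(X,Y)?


For independent variables, H(X,Y) = H(X) + H(Y) = 1.87 + 1.76 = 3.63

3.63 bits


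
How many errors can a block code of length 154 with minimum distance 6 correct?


Correction capability = floor((d-1)/2) = floor((6-1)/2) = 2

2 errors


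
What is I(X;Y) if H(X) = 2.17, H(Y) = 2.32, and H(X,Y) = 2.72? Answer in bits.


I(X;Y) = H(X) + H(Y) - H(X,Y) = 2.17 + 2.32 - 2.72 = 1.77

1.77 bits


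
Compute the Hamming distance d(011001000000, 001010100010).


Count differing positions: . ^ . . ^ ^ ^ . . . ^ . = 5 differences

5


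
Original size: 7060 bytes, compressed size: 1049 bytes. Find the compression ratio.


Ratio = original / compressed = 7060 / 1049 = 6.7302

6.7302


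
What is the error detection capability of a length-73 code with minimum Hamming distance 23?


Detection capability = d_min - 1 = 23 - 1 = 22

22 errors


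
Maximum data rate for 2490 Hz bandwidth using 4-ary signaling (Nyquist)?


Rate = 2 * B * log2(M) = 2 * 2490 * 2.0 = 9960.0

9960.0 bps


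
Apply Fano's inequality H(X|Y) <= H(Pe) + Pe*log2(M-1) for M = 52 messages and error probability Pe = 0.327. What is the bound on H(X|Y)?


H(Pe) = -Pe*log2(Pe) - (1-Pe)*log2(1-Pe) = -0.327*log2(0.327) - 0.673*log2(0.673) = 0.527332 + 0.384499 = 0.9118. Pe*log2(M-1) = 0.327*log2(51) = 1.854883. Bound = H(Pe) + Pe*log2(M-1) = 0.527332 + 0.384499 + 1.854883 = 2.7667

2.7667 bits


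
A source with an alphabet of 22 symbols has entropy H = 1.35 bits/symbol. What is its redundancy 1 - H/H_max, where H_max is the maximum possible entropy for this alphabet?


H_max = log2(K) = log2(22) = 4.4594 bits/symbol. Redundancy = 1 - H/H_max = 1 - 1.35/4.4594 = 1 - 0.3027 = 0.6973

0.6973


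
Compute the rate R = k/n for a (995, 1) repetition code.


Rate = k/n = 1/995

1/995


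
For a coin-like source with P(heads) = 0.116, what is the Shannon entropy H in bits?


H = -p*log2(p) - (1-p)*log2(1-p). -0.116*log2(0.116) = 0.360505; -0.884*log2(0.884) = 0.157247. H = 0.360505 + 0.157247 = 0.5178

0.5178 bits


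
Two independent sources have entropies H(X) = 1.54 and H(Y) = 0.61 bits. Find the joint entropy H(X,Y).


For independent variables, H(X,Y) = H(X) + H(Y) = 1.54 + 0.61 = 2.15

2.15 bits


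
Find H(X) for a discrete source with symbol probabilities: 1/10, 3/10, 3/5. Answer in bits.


H = -sum(p_i * log2(p_i)). Terms: -(1/10)*log2(1/10) = 0.332193; -(3/10)*log2(3/10) = 0.521090; -(3/5)*log2(3/5) = 0.442179. H = 0.332193 + 0.521090 + 0.442179 = 1.2955

1.2955 bits


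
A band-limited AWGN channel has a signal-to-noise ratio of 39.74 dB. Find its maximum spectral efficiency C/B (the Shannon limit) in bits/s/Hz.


SNR_linear = 10^(39.74/10) = 9418.896; C/B = log2(1 + SNR_linear) = log2(1 + 9418.896) = 13.2015

13.2015 bits/s/Hz


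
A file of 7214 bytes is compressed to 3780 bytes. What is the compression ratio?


Ratio = original / compressed = 7214 / 3780 = 1.9085

1.9085


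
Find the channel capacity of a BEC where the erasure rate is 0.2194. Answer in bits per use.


C = 1 - epsilon = 1 - 0.2194 = 0.7806

0.7806 bits


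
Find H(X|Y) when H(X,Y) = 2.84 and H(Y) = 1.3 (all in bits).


H(X|Y) = H(X,Y) - H(Y) = 2.84 - 1.3 = 1.54

1.54 bits


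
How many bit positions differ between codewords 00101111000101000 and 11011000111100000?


Count differing positions: ^ ^ ^ ^ . ^ ^ ^ ^ ^ ^ . . ^ . . . = 11 differences

11


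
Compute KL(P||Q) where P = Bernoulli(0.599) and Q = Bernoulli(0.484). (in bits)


KL = p*log2(p/q) + (1-p)*log2((1-p)/(1-q)) = 0.599*log2(0.599/0.484) + 0.401*log2(0.401/0.516) = 0.0384

0.0384 bits


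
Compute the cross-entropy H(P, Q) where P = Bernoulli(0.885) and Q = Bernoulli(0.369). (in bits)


H(P,Q) = -p*log2(q) - (1-p)*log2(1-q). -0.885*log2(0.369) = 1.272902; -0.115*log2(0.631) = 0.076393. H(P,Q) = 1.272902 + 0.076393 = 1.3493

1.3493 bits


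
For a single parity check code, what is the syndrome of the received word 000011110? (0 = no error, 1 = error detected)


Syndrome = XOR of all bits = 0 XOR 0 XOR 0 XOR 0 XOR 1 XOR 1 XOR 1 XOR 1 XOR 0 = 0

0


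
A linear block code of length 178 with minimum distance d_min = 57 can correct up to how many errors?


Correction capability = floor((d-1)/2) = floor((57-1)/2) = 28

28 errors


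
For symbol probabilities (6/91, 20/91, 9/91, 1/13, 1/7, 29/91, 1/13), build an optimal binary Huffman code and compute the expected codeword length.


Huffman construction (repeatedly merge the two least-probable nodes; each merge adds 1 bit to every symbol beneath it): 6/91 + 1/13 = 1/7; 1/13 + 9/91 = 16/91; 1/7 + 1/7 = 2/7; 16/91 + 20/91 = 36/91; 2/7 + 29/91 = 55/91; 36/91 + 55/91 = 1. Resulting codeword lengths (in the order the probabilities were given): (4, 2, 3, 4, 3, 2, 3). L_avg = sum(p_i * l_i) = 6/91*4 + 20/91*2 + 9/91*3 + 1/13*4 + 1/7*3 + 29/91*2 + 1/13*3 = 237/91 = 2.6044

2.6044 bits


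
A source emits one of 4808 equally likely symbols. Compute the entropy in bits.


H = log2(n) = log2(4808) = 12.2312

12.2312 bits


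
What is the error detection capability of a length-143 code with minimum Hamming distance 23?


Detection capability = d_min - 1 = 23 - 1 = 22

22 errors


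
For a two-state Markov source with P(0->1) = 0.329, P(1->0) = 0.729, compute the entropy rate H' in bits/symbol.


Stationary distribution: pi_0 = p10/(p01+p10) = 0.689, pi_1 = 0.311. Entropy rate H' = pi_0*H(p01) + pi_1*H(p10) = 0.689*0.9139 + 0.311*0.8429 = 0.8918

0.8918 bits/symbol


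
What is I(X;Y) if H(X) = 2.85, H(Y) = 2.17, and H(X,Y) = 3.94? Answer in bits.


I(X;Y) = H(X) + H(Y) - H(X,Y) = 2.85 + 2.17 - 3.94 = 1.08

1.08 bits


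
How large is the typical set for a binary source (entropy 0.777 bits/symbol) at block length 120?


log2|A_typical| = nH = 120 * 0.777 = 93.24, so |A_typical| ~ 2^93.24 = 1.170e+28

1.170e+28


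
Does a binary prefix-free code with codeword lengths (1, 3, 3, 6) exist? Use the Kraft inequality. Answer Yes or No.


Kraft sum = sum(2^(-l_i)) = 0.7656, need <= 1. Result: satisfied (a binary prefix-free code with these lengths exists)

Yes
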